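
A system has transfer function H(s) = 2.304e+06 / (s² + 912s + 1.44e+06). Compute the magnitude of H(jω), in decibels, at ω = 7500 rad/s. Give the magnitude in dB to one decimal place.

|(j7500)² + 912(j7500) + 1.44e+06| = |-5.481e+07 + j6.84e+06| = 5.524e+07
|H(j7500)| = 2.304e+06 / 5.524e+07 = 0.041713
20 log₁₀(0.041713) = -27.59 dB

-27.6 dB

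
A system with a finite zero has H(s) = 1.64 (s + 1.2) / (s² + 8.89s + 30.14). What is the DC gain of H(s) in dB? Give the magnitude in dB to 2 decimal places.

-23.70 dB

H(0) = 1.64 × 1.2 / 30.14 = 0.065295
20 log₁₀(0.065295) = -23.702 dB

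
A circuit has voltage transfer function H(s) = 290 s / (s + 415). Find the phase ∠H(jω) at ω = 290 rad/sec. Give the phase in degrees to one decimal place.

∠(j290) = 90.00°
∠(j290 + 415) = arctan(290/415) = 34.95°
∠H(j290) = 90.00° − 34.95° = 55.05°

55.1 deg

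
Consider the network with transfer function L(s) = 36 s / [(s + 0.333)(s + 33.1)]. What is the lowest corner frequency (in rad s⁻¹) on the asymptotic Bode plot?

0.333 rad s⁻¹

Break frequencies occur at each pole and zero magnitude: 0.333 rad s⁻¹, 33.1 rad s⁻¹.
The lowest is 0.333 rad s⁻¹.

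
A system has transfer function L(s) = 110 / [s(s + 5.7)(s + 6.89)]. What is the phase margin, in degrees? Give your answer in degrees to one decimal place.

Gain crossover: |L(jω)| = 1 at ω ≈ 2.43 rad s⁻¹.
∠L(j2.43) = −90° − arctan(2.43/5.7) − arctan(2.43/6.89) ≈ -132.51°
PM = 180° + (-132.51°) = 47.49°

47.5°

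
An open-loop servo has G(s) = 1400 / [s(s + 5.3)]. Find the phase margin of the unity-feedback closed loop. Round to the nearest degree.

8 deg

Gain crossover: |G(jω)| = 1 at ω ≈ 37.2 rad/s.
∠G(j37.2) = −90° − arctan(37.2/5.3) ≈ -171.90°
PM = 180° + (-171.90°) = 8.10°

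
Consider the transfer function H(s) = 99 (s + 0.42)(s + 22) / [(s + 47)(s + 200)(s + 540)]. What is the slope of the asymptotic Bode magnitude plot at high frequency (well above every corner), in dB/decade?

-20 dB/decade

With 2 zeros and 3 poles, the high-frequency asymptotic slope is 20 × (2 − 3) = -20 dB/decade.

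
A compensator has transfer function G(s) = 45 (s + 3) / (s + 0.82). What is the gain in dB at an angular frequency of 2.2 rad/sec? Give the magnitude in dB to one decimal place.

37.1 dB

|j2.2 + 3| = √(2.2² + 3²) = 3.72
|j2.2 + 0.82| = √(2.2² + 0.82²) = 2.348
|G(j2.2)| = 45 × 3.72 / 2.348 = 71.303
20 log₁₀(71.303) = 37.06 dB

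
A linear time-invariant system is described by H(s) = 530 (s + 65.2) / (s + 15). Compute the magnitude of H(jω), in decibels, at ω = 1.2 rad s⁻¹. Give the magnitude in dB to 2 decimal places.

|j1.2 + 65.2| = √(1.2² + 65.2²) = 65.21
|j1.2 + 15| = √(1.2² + 15²) = 15.05
|H(j1.2)| = 530 × 65.21 / 15.05 = 2296.8
20 log₁₀(2296.8) = 67.222 dB

67.22 dB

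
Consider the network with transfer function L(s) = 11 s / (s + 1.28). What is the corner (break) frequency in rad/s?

1.28 rad/s

The single real pole at s = −1.28 gives a corner at ω = 1.28 rad/s.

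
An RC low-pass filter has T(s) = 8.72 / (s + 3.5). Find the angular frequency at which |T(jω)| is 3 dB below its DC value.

3.5 rad s⁻¹

For a single-pole low-pass, the −3 dB point is at the pole: ω = 3.5 rad s⁻¹.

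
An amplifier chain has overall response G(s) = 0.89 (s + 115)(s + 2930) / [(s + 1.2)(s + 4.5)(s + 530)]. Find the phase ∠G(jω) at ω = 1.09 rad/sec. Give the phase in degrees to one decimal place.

∠(j1.09 + 115) = arctan(1.09/115) = 0.54°
∠(j1.09 + 2930) = arctan(1.09/2930) = 0.02°
∠(j1.09 + 1.2) = arctan(1.09/1.2) = 42.25°
∠(j1.09 + 4.5) = arctan(1.09/4.5) = 13.62°
∠(j1.09 + 530) = arctan(1.09/530) = 0.12°
∠G(j1.09) = 0.54° + 0.02° − (42.25° + 13.62° + 0.12°) = -55.42°

-55.4°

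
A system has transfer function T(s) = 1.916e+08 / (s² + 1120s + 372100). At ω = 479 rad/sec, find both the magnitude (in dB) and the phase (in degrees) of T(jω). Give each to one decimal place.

|T| = 50.8 dB, ∠T = -75.1°

|(j479)² + 1120(j479) + 372100| = |1.4266e+05 + j5.3648e+05| = 5.551e+05
|T(j479)| = 1.916e+08 / 5.551e+05 = 345.15
20 log₁₀(345.15) = 50.76 dB
∠[(j479)² + 1120(j479) + 372100] = ∠[1.4266e+05 + j5.3648e+05] = 75.11°
∠T(j479) = −75.11° = -75.11°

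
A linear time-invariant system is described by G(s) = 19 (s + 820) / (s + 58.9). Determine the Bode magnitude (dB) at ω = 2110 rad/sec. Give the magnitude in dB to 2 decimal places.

26.18 dB

|j2110 + 820| = √(2110² + 820²) = 2264
|j2110 + 58.9| = √(2110² + 58.9²) = 2111
|G(j2110)| = 19 × 2264 / 2111 = 20.376
20 log₁₀(20.376) = 26.183 dB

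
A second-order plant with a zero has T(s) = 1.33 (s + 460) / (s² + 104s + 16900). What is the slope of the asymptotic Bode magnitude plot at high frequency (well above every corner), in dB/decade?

With 1 zero and 2 poles, the high-frequency asymptotic slope is 20 × (1 − 2) = -20 dB/decade.

-20 dB/decade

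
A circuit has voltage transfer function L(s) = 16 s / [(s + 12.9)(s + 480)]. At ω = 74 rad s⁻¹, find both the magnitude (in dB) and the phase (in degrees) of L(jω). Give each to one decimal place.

|L| = -29.8 dB, ∠L = 1.1°

|j74| = 74
|j74 + 12.9| = √(74² + 12.9²) = 75.12
|j74 + 480| = √(74² + 480²) = 485.7
|L(j74)| = 16 × 74 / (75.12 × 485.7) = 0.032455
20 log₁₀(0.032455) = -29.77 dB
∠(j74) = 90.00°
∠(j74 + 12.9) = arctan(74/12.9) = 80.11°
∠(j74 + 480) = arctan(74/480) = 8.76°
∠L(j74) = 90.00° − (80.11° + 8.76°) = 1.12°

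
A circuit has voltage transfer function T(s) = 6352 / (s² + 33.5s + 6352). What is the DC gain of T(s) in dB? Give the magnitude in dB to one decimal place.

T(0) = 6352 / 6352 = 1
20 log₁₀(1) = 0.00 dB

0.0 dB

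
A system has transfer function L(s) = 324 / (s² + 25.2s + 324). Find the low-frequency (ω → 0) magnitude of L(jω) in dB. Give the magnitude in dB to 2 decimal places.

L(0) = 324 / 324 = 1
20 log₁₀(1) = 0.000 dB

0.00 dB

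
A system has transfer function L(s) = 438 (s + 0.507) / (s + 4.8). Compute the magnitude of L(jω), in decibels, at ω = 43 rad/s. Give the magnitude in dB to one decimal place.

|j43 + 0.507| = √(43² + 0.507²) = 43
|j43 + 4.8| = √(43² + 4.8²) = 43.27
|L(j43)| = 438 × 43 / 43.27 = 435.33
20 log₁₀(435.33) = 52.78 dB

52.8 dB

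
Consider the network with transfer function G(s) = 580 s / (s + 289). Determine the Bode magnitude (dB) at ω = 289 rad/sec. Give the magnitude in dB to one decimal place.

|j289| = 289
|j289 + 289| = √(289² + 289²) = 408.7
|G(j289)| = 580 × 289 / 408.7 = 410.12
20 log₁₀(410.12) = 52.26 dB

52.3 dB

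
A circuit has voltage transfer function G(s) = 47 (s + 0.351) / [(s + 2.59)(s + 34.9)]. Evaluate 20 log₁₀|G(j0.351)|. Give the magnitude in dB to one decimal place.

-11.8 dB

|j0.351 + 0.351| = √(0.351² + 0.351²) = 0.4964
|j0.351 + 2.59| = √(0.351² + 2.59²) = 2.614
|j0.351 + 34.9| = √(0.351² + 34.9²) = 34.9
|G(j0.351)| = 47 × 0.4964 / (2.614 × 34.9) = 0.25575
20 log₁₀(0.25575) = -11.84 dB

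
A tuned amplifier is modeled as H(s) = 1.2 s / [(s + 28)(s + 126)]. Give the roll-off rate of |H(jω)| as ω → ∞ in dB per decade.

With 1 zero and 2 poles, the high-frequency asymptotic slope is 20 × (1 − 2) = -20 dB/decade.

-20 dB/decade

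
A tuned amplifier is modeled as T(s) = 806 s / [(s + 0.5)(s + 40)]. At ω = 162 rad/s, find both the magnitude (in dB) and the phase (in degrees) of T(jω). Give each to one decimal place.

|T| = 13.7 dB, ∠T = -76.0°

|j162| = 162
|j162 + 0.5| = √(162² + 0.5²) = 162
|j162 + 40| = √(162² + 40²) = 166.9
|T(j162)| = 806 × 162 / (162 × 166.9) = 4.8302
20 log₁₀(4.8302) = 13.68 dB
∠(j162) = 90.00°
∠(j162 + 0.5) = arctan(162/0.5) = 89.82°
∠(j162 + 40) = arctan(162/40) = 76.13°
∠T(j162) = 90.00° − (89.82° + 76.13°) = -75.95°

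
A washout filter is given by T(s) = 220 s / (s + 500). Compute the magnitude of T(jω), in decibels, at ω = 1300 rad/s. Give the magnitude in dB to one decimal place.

46.2 dB

|j1300| = 1300
|j1300 + 500| = √(1300² + 500²) = 1393
|T(j1300)| = 220 × 1300 / 1393 = 205.34
20 log₁₀(205.34) = 46.25 dB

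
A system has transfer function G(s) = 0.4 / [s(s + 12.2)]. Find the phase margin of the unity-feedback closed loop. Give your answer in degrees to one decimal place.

Gain crossover: |G(jω)| = 1 at ω ≈ 0.0328 rad/s.
∠G(j0.0328) = −90° − arctan(0.0328/12.2) ≈ -90.15°
PM = 180° + (-90.15°) = 89.85°

89.8°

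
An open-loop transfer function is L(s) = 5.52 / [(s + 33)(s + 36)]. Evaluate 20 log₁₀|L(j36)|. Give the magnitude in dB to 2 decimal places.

-53.07 dB

|j36 + 33| = √(36² + 33²) = 48.84
|j36 + 36| = √(36² + 36²) = 50.91
|L(j36)| = 5.52 / (48.84 × 50.91) = 0.0022201
20 log₁₀(0.0022201) = -53.072 dB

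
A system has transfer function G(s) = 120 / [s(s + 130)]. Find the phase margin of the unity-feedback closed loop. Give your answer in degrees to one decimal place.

Gain crossover: |G(jω)| = 1 at ω ≈ 0.923 rad/sec.
∠G(j0.923) = −90° − arctan(0.923/130) ≈ -90.41°
PM = 180° + (-90.41°) = 89.59°

89.6°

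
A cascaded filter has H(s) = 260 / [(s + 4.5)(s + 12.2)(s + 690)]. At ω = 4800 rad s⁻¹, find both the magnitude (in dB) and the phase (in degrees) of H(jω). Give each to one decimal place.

|j4800 + 4.5| = √(4800² + 4.5²) = 4800
|j4800 + 12.2| = √(4800² + 12.2²) = 4800
|j4800 + 690| = √(4800² + 690²) = 4849
|H(j4800)| = 260 / (4800 × 4800 × 4849) = 2.3271e-09
20 log₁₀(2.3271e-09) = -172.66 dB
∠(j4800 + 4.5) = arctan(4800/4.5) = 89.95°
∠(j4800 + 12.2) = arctan(4800/12.2) = 89.85°
∠(j4800 + 690) = arctan(4800/690) = 81.82°
∠H(j4800) = − (89.95° + 89.85° + 81.82°) = -261.62°

|H| = -172.7 dB, ∠H = -261.6°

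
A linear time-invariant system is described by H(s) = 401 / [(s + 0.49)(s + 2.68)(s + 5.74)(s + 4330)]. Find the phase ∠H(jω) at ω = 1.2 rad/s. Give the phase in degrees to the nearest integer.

∠(j1.2 + 0.49) = arctan(1.2/0.49) = 67.79°
∠(j1.2 + 2.68) = arctan(1.2/2.68) = 24.12°
∠(j1.2 + 5.74) = arctan(1.2/5.74) = 11.81°
∠(j1.2 + 4330) = arctan(1.2/4330) = 0.02°
∠H(j1.2) = − (67.79° + 24.12° + 11.81° + 0.02°) = -103.73°

-104°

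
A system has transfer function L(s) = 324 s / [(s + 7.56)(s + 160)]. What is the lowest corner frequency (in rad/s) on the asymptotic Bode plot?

Break frequencies occur at each pole and zero magnitude: 7.56 rad/s, 160 rad/s.
The lowest is 7.56 rad/s.

7.56 rad/s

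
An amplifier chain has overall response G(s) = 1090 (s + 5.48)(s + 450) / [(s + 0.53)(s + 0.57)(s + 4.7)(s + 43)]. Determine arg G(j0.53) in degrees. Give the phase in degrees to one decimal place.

-89.5°

∠(j0.53 + 5.48) = arctan(0.53/5.48) = 5.52°
∠(j0.53 + 450) = arctan(0.53/450) = 0.07°
∠(j0.53 + 0.53) = arctan(0.53/0.53) = 45.00°
∠(j0.53 + 0.57) = arctan(0.53/0.57) = 42.92°
∠(j0.53 + 4.7) = arctan(0.53/4.7) = 6.43°
∠(j0.53 + 43) = arctan(0.53/43) = 0.71°
∠G(j0.53) = 5.52° + 0.07° − (45.00° + 42.92° + 6.43° + 0.71°) = -89.47°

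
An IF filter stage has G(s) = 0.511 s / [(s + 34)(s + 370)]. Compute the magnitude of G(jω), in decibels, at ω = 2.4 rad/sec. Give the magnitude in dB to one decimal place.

|j2.4| = 2.4
|j2.4 + 34| = √(2.4² + 34²) = 34.08
|j2.4 + 370| = √(2.4² + 370²) = 370
|G(j2.4)| = 0.511 × 2.4 / (34.08 × 370) = 9.7244e-05
20 log₁₀(9.7244e-05) = -80.24 dB

-80.2 dB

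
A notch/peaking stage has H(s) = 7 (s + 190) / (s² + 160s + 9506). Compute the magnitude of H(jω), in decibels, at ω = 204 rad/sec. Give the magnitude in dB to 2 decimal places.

|j204 + 190| = √(204² + 190²) = 278.8
|(j204)² + 160(j204) + 9506| = |-32110 + j32640| = 4.579e+04
|H(j204)| = 7 × 278.8 / 4.579e+04 = 0.04262
20 log₁₀(0.04262) = -27.408 dB

-27.41 dB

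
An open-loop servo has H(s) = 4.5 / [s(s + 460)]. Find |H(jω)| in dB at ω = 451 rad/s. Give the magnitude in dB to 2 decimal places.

|j451 + 460| = √(451² + 460²) = 644.2
|j451| = 451
|H(j451)| = 4.5 / (644.2 × 451) = 1.5489e-05
20 log₁₀(1.5489e-05) = -96.200 dB

-96.20 dB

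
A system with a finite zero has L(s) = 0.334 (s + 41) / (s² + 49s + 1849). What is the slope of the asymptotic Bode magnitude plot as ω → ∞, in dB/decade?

With 1 zero and 2 poles, the high-frequency asymptotic slope is 20 × (1 − 2) = -20 dB/decade.

-20 dB/decade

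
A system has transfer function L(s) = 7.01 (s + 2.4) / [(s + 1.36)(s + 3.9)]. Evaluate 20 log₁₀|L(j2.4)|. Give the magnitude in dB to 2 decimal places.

|j2.4 + 2.4| = √(2.4² + 2.4²) = 3.394
|j2.4 + 1.36| = √(2.4² + 1.36²) = 2.759
|j2.4 + 3.9| = √(2.4² + 3.9²) = 4.579
|L(j2.4)| = 7.01 × 3.394 / (2.759 × 4.579) = 1.8835
20 log₁₀(1.8835) = 5.499 dB

5.50 dB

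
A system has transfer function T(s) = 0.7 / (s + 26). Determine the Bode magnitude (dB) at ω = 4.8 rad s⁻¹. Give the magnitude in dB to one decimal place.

|j4.8 + 26| = √(4.8² + 26²) = 26.44
|T(j4.8)| = 0.7 / 26.44 = 0.026476
20 log₁₀(0.026476) = -31.54 dB

-31.5 dB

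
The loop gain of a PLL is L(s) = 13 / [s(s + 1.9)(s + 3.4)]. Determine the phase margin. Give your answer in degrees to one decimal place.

29.1 deg

Gain crossover: |L(jω)| = 1 at ω ≈ 1.46 rad/s.
∠L(j1.46) = −90° − arctan(1.46/1.9) − arctan(1.46/3.4) ≈ -150.91°
PM = 180° + (-150.91°) = 29.09°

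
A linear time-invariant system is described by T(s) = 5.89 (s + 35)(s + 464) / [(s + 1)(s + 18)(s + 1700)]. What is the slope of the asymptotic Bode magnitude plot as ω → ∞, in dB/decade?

With 2 zeros and 3 poles, the high-frequency asymptotic slope is 20 × (2 − 3) = -20 dB/decade.

-20 dB/decade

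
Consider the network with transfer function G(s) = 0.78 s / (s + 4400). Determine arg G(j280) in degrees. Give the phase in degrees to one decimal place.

86.4°

∠(j280) = 90.00°
∠(j280 + 4400) = arctan(280/4400) = 3.64°
∠G(j280) = 90.00° − 3.64° = 86.36°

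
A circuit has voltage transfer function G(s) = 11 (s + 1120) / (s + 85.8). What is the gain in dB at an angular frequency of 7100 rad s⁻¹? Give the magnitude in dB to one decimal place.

|j7100 + 1120| = √(7100² + 1120²) = 7188
|j7100 + 85.8| = √(7100² + 85.8²) = 7101
|G(j7100)| = 11 × 7188 / 7101 = 11.135
20 log₁₀(11.135) = 20.93 dB

20.9 dB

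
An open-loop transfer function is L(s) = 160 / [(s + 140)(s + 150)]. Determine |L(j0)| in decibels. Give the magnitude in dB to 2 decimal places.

L(0) = 160 / (140 × 150) = 0.007619
20 log₁₀(0.007619) = -42.362 dB

-42.36 dB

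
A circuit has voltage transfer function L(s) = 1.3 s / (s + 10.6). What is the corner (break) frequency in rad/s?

10.6 rad/s

The single real pole at s = −10.6 gives a corner at ω = 10.6 rad/s.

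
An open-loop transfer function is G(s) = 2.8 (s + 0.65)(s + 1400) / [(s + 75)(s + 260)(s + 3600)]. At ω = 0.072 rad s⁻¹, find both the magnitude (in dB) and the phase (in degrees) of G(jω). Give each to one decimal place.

|G| = -88.7 dB, ∠G = 6.3°

|j0.072 + 0.65| = √(0.072² + 0.65²) = 0.654
|j0.072 + 1400| = √(0.072² + 1400²) = 1400
|j0.072 + 75| = √(0.072² + 75²) = 75
|j0.072 + 260| = √(0.072² + 260²) = 260
|j0.072 + 3600| = √(0.072² + 3600²) = 3600
|G(j0.072)| = 2.8 × 0.654 × 1400 / (75 × 260 × 3600) = 3.6518e-05
20 log₁₀(3.6518e-05) = -88.75 dB
∠(j0.072 + 0.65) = arctan(0.072/0.65) = 6.32°
∠(j0.072 + 1400) = arctan(0.072/1400) = 0.00°
∠(j0.072 + 75) = arctan(0.072/75) = 0.06°
∠(j0.072 + 260) = arctan(0.072/260) = 0.02°
∠(j0.072 + 3600) = arctan(0.072/3600) = 0.00°
∠G(j0.072) = 6.32° + 0.00° − (0.06° + 0.02° + 0.00°) = 6.25°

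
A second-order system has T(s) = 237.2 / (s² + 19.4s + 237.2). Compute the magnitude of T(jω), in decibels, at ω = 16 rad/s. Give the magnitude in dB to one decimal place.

-2.4 dB

|(j16)² + 19.4(j16) + 237.2| = |-18.8 + j310.4| = 311
|T(j16)| = 237.2 / 311 = 0.76278
20 log₁₀(0.76278) = -2.35 dB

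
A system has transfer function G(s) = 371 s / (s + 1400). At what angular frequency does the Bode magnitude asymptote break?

1400 rad/sec

The single real pole at s = −1400 gives a corner at ω = 1400 rad/sec.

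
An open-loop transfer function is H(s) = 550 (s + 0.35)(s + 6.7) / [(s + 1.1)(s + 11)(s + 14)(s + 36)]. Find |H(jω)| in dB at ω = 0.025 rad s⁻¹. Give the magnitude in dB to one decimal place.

|j0.025 + 0.35| = √(0.025² + 0.35²) = 0.3509
|j0.025 + 6.7| = √(0.025² + 6.7²) = 6.7
|j0.025 + 1.1| = √(0.025² + 1.1²) = 1.1
|j0.025 + 11| = √(0.025² + 11²) = 11
|j0.025 + 14| = √(0.025² + 14²) = 14
|j0.025 + 36| = √(0.025² + 36²) = 36
|H(j0.025)| = 550 × 0.3509 × 6.7 / (1.1 × 11 × 14 × 36) = 0.21197
20 log₁₀(0.21197) = -13.47 dB

-13.5 dB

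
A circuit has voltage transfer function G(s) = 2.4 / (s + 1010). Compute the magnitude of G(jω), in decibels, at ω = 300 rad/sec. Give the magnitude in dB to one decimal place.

-52.8 dB

|j300 + 1010| = √(300² + 1010²) = 1054
|G(j300)| = 2.4 / 1054 = 0.0022779
20 log₁₀(0.0022779) = -52.85 dB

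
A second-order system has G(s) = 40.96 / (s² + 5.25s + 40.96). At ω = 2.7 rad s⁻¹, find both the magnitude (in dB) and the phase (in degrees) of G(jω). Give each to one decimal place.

|G| = 1.0 dB, ∠G = -22.8°

|(j2.7)² + 5.25(j2.7) + 40.96| = |33.67 + j14.175| = 36.53
|G(j2.7)| = 40.96 / 36.53 = 1.1212
20 log₁₀(1.1212) = 0.99 dB
∠[(j2.7)² + 5.25(j2.7) + 40.96] = ∠[33.67 + j14.175] = 22.83°
∠G(j2.7) = −22.83° = -22.83°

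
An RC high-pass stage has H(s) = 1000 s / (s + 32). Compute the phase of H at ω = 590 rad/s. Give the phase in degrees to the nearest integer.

3°

∠(j590) = 90.00°
∠(j590 + 32) = arctan(590/32) = 86.90°
∠H(j590) = 90.00° − 86.90° = 3.10°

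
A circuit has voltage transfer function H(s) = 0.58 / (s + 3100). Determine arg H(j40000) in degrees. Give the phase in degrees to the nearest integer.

-86°

∠(j40000 + 3100) = arctan(40000/3100) = 85.57°
∠H(j40000) = −85.57° = -85.57°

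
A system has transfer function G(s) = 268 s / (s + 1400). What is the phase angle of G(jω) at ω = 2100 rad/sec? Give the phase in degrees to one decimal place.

33.7°

∠(j2100) = 90.00°
∠(j2100 + 1400) = arctan(2100/1400) = 56.31°
∠G(j2100) = 90.00° − 56.31° = 33.69°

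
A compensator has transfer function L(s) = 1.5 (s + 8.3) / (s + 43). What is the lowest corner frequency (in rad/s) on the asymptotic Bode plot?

8.3 rad/s

Break frequencies occur at each pole and zero magnitude: 8.3 rad/s, 43 rad/s.
The lowest is 8.3 rad/s.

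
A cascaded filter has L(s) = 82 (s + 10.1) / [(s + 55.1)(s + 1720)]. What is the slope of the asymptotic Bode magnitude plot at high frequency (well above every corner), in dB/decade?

With 1 zero and 2 poles, the high-frequency asymptotic slope is 20 × (1 − 2) = -20 dB/decade.

-20 dB/decade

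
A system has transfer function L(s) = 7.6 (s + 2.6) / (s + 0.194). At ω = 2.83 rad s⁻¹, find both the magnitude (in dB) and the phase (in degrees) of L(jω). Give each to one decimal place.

|j2.83 + 2.6| = √(2.83² + 2.6²) = 3.843
|j2.83 + 0.194| = √(2.83² + 0.194²) = 2.837
|L(j2.83)| = 7.6 × 3.843 / 2.837 = 10.296
20 log₁₀(10.296) = 20.25 dB
∠(j2.83 + 2.6) = arctan(2.83/2.6) = 47.43°
∠(j2.83 + 0.194) = arctan(2.83/0.194) = 86.08°
∠L(j2.83) = 47.43° − 86.08° = -38.65°

|L| = 20.3 dB, ∠L = -38.7 deg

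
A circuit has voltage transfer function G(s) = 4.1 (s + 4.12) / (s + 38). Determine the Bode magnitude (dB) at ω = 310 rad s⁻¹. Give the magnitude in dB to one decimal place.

|j310 + 4.12| = √(310² + 4.12²) = 310
|j310 + 38| = √(310² + 38²) = 312.3
|G(j310)| = 4.1 × 310 / 312.3 = 4.0699
20 log₁₀(4.0699) = 12.19 dB

12.2 dB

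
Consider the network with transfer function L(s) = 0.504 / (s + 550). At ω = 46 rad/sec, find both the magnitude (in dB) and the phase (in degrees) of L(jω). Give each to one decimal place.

|L| = -60.8 dB, ∠L = -4.8°

|j46 + 550| = √(46² + 550²) = 551.9
|L(j46)| = 0.504 / 551.9 = 0.00091318
20 log₁₀(0.00091318) = -60.79 dB
∠(j46 + 550) = arctan(46/550) = 4.78°
∠L(j46) = −4.78° = -4.78°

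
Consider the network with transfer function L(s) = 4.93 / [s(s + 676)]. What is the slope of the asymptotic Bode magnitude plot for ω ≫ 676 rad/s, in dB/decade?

With 0 zeros and 2 poles, the high-frequency asymptotic slope is 20 × (0 − 2) = -40 dB/decade.

-40 dB/decade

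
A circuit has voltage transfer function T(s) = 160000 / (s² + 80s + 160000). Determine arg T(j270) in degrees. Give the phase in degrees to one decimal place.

-13.9 deg

∠[(j270)² + 80(j270) + 160000] = ∠[87100 + j21600] = 13.93°
∠T(j270) = −13.93° = -13.93°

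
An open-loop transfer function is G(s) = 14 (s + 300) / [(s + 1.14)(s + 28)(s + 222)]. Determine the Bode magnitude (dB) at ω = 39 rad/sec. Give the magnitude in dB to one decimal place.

-40.0 dB

|j39 + 300| = √(39² + 300²) = 302.5
|j39 + 1.14| = √(39² + 1.14²) = 39.02
|j39 + 28| = √(39² + 28²) = 48.01
|j39 + 222| = √(39² + 222²) = 225.4
|G(j39)| = 14 × 302.5 / (39.02 × 48.01 × 225.4) = 0.010031
20 log₁₀(0.010031) = -39.97 dB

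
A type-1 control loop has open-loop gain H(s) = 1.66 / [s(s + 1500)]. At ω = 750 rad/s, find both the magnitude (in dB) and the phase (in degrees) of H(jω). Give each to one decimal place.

|H| = -117.6 dB, ∠H = -116.6 deg

|j750 + 1500| = √(750² + 1500²) = 1677
|j750| = 750
|H(j750)| = 1.66 / (1677 × 750) = 1.3198e-06
20 log₁₀(1.3198e-06) = -117.59 dB
∠(j750 + 1500) = arctan(750/1500) = 26.57°
∠(j750) = 90.00°
∠H(j750) = − (26.57° + 90.00°) = -116.57°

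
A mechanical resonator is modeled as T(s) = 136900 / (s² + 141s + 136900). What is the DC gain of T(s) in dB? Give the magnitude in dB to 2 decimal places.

0.00 dB

T(0) = 136900 / 136900 = 1
20 log₁₀(1) = 0.000 dB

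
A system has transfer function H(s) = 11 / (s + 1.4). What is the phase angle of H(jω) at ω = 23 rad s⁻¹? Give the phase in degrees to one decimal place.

∠(j23 + 1.4) = arctan(23/1.4) = 86.52°
∠H(j23) = −86.52° = -86.52°

-86.5°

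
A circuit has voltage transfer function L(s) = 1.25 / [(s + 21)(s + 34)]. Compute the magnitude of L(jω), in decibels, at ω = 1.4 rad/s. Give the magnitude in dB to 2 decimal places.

-55.16 dB

|j1.4 + 21| = √(1.4² + 21²) = 21.05
|j1.4 + 34| = √(1.4² + 34²) = 34.03
|L(j1.4)| = 1.25 / (21.05 × 34.03) = 0.0017453
20 log₁₀(0.0017453) = -55.162 dB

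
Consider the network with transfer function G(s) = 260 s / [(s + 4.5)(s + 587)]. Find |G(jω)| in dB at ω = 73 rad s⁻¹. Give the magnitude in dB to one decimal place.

|j73| = 73
|j73 + 4.5| = √(73² + 4.5²) = 73.14
|j73 + 587| = √(73² + 587²) = 591.5
|G(j73)| = 260 × 73 / (73.14 × 591.5) = 0.43871
20 log₁₀(0.43871) = -7.16 dB

-7.2 dB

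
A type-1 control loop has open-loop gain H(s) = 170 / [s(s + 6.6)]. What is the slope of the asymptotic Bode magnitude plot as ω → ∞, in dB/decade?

-40 dB/decade

With 0 zeros and 2 poles, the high-frequency asymptotic slope is 20 × (0 − 2) = -40 dB/decade.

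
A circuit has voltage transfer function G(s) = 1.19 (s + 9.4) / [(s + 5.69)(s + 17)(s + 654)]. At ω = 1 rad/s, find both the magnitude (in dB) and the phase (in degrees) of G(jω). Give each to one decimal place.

|G| = -75.1 dB, ∠G = -7.3°

|j1 + 9.4| = √(1² + 9.4²) = 9.453
|j1 + 5.69| = √(1² + 5.69²) = 5.777
|j1 + 17| = √(1² + 17²) = 17.03
|j1 + 654| = √(1² + 654²) = 654
|G(j1)| = 1.19 × 9.453 / (5.777 × 17.03 × 654) = 0.00017483
20 log₁₀(0.00017483) = -75.15 dB
∠(j1 + 9.4) = arctan(1/9.4) = 6.07°
∠(j1 + 5.69) = arctan(1/5.69) = 9.97°
∠(j1 + 17) = arctan(1/17) = 3.37°
∠(j1 + 654) = arctan(1/654) = 0.09°
∠G(j1) = 6.07° − (9.97° + 3.37° + 0.09°) = -7.35°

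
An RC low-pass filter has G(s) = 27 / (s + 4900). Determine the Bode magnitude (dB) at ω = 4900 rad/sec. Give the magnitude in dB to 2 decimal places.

-48.19 dB

|j4900 + 4900| = √(4900² + 4900²) = 6930
|G(j4900)| = 27 / 6930 = 0.0038963
20 log₁₀(0.0038963) = -48.187 dB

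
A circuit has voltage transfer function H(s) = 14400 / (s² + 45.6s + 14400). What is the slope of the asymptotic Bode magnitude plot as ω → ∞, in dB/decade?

With 0 zeros and 2 poles, the high-frequency asymptotic slope is 20 × (0 − 2) = -40 dB/decade.

-40 dB/decade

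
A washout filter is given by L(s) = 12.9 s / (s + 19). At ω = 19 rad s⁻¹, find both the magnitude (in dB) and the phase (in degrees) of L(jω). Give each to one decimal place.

|L| = 19.2 dB, ∠L = 45.0°

|j19| = 19
|j19 + 19| = √(19² + 19²) = 26.87
|L(j19)| = 12.9 × 19 / 26.87 = 9.1217
20 log₁₀(9.1217) = 19.20 dB
∠(j19) = 90.00°
∠(j19 + 19) = arctan(19/19) = 45.00°
∠L(j19) = 90.00° − 45.00° = 45.00°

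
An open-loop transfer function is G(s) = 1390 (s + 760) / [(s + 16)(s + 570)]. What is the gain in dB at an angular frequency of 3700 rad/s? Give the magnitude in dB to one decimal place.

-8.4 dB

|j3700 + 760| = √(3700² + 760²) = 3777
|j3700 + 16| = √(3700² + 16²) = 3700
|j3700 + 570| = √(3700² + 570²) = 3744
|G(j3700)| = 1390 × 3777 / (3700 × 3744) = 0.37904
20 log₁₀(0.37904) = -8.43 dB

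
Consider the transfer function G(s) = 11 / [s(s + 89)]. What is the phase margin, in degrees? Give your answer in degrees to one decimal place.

Gain crossover: |G(jω)| = 1 at ω ≈ 0.124 rad/sec.
∠G(j0.124) = −90° − arctan(0.124/89) ≈ -90.08°
PM = 180° + (-90.08°) = 89.92°

89.9°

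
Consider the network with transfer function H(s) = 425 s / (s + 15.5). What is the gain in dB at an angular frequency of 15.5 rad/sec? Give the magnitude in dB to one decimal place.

49.6 dB

|j15.5| = 15.5
|j15.5 + 15.5| = √(15.5² + 15.5²) = 21.92
|H(j15.5)| = 425 × 15.5 / 21.92 = 300.52
20 log₁₀(300.52) = 49.56 dB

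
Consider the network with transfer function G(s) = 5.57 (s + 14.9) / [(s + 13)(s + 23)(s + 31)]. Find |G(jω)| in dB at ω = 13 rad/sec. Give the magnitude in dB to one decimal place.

|j13 + 14.9| = √(13² + 14.9²) = 19.77
|j13 + 13| = √(13² + 13²) = 18.38
|j13 + 23| = √(13² + 23²) = 26.42
|j13 + 31| = √(13² + 31²) = 33.62
|G(j13)| = 5.57 × 19.77 / (18.38 × 26.42 × 33.62) = 0.0067457
20 log₁₀(0.0067457) = -43.42 dB

-43.4 dB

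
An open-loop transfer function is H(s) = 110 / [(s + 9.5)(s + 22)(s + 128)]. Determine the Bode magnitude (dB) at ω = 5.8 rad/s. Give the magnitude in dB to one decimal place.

-49.4 dB

|j5.8 + 9.5| = √(5.8² + 9.5²) = 11.13
|j5.8 + 22| = √(5.8² + 22²) = 22.75
|j5.8 + 128| = √(5.8² + 128²) = 128.1
|H(j5.8)| = 110 / (11.13 × 22.75 × 128.1) = 0.00339
20 log₁₀(0.00339) = -49.40 dB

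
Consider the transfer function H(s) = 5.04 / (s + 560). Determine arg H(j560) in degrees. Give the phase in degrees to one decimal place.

-45.0°

∠(j560 + 560) = arctan(560/560) = 45.00°
∠H(j560) = −45.00° = -45.00°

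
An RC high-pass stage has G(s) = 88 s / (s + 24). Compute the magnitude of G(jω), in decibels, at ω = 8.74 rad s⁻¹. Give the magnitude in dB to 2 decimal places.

29.57 dB

|j8.74| = 8.74
|j8.74 + 24| = √(8.74² + 24²) = 25.54
|G(j8.74)| = 88 × 8.74 / 25.54 = 30.112
20 log₁₀(30.112) = 29.575 dB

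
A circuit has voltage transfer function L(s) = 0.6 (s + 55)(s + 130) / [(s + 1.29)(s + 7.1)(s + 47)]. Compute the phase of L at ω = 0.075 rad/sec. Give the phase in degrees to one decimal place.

-3.9°

∠(j0.075 + 55) = arctan(0.075/55) = 0.08°
∠(j0.075 + 130) = arctan(0.075/130) = 0.03°
∠(j0.075 + 1.29) = arctan(0.075/1.29) = 3.33°
∠(j0.075 + 7.1) = arctan(0.075/7.1) = 0.61°
∠(j0.075 + 47) = arctan(0.075/47) = 0.09°
∠L(j0.075) = 0.08° + 0.03° − (3.33° + 0.61° + 0.09°) = -3.91°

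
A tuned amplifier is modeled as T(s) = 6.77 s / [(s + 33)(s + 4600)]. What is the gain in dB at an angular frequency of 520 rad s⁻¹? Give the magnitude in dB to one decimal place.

|j520| = 520
|j520 + 33| = √(520² + 33²) = 521
|j520 + 4600| = √(520² + 4600²) = 4629
|T(j520)| = 6.77 × 520 / (521 × 4629) = 0.0014595
20 log₁₀(0.0014595) = -56.72 dB

-56.7 dB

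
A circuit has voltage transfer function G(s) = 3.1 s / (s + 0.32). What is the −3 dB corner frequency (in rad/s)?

0.32 rad/s

For a single-pole high-pass, the −3 dB point is at the pole: ω = 0.32 rad/s.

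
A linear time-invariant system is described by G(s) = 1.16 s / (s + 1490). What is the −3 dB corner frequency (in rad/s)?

For a single-pole high-pass, the −3 dB point is at the pole: ω = 1490 rad/s.

1490 rad/s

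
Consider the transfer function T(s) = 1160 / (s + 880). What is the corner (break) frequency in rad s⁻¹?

880 rad s⁻¹

The single real pole at s = −880 gives a corner at ω = 880 rad s⁻¹.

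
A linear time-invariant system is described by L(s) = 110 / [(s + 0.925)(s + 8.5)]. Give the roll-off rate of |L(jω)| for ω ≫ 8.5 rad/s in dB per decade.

With 0 zeros and 2 poles, the high-frequency asymptotic slope is 20 × (0 − 2) = -40 dB/decade.

-40 dB/decade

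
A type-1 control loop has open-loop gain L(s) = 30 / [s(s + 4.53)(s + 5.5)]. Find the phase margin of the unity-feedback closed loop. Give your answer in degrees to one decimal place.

Gain crossover: |L(jω)| = 1 at ω ≈ 1.14 rad s⁻¹.
∠L(j1.14) = −90° − arctan(1.14/4.53) − arctan(1.14/5.5) ≈ -115.90°
PM = 180° + (-115.90°) = 64.10°

64.1°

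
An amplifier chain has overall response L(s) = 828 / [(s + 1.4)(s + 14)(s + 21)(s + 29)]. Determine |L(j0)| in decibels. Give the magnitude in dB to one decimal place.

-23.2 dB

L(0) = 828 / (1.4 × 14 × 21 × 29) = 0.069368
20 log₁₀(0.069368) = -23.18 dB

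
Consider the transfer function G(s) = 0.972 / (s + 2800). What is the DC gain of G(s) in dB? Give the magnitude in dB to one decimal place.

-69.2 dB

G(0) = 0.972 / 2800 = 0.00034714
20 log₁₀(0.00034714) = -69.19 dB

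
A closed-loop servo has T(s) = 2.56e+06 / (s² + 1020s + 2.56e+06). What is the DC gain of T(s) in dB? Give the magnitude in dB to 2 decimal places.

0.00 dB

T(0) = 2.56e+06 / 2.56e+06 = 1
20 log₁₀(1) = 0.000 dB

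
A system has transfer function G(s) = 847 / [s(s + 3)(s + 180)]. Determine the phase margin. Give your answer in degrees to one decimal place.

64.2°

Gain crossover: |G(jω)| = 1 at ω ≈ 1.42 rad/s.
∠G(j1.42) = −90° − arctan(1.42/3) − arctan(1.42/180) ≈ -115.75°
PM = 180° + (-115.75°) = 64.25°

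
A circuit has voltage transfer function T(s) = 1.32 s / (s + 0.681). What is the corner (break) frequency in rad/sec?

The single real pole at s = −0.681 gives a corner at ω = 0.681 rad/sec.

0.681 rad/sec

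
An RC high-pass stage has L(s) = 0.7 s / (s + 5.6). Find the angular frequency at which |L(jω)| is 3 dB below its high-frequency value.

For a single-pole high-pass, the −3 dB point is at the pole: ω = 5.6 rad s⁻¹.

5.6 rad s⁻¹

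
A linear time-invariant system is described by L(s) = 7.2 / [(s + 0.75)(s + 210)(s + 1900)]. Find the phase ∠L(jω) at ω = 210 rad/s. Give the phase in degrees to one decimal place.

∠(j210 + 0.75) = arctan(210/0.75) = 89.80°
∠(j210 + 210) = arctan(210/210) = 45.00°
∠(j210 + 1900) = arctan(210/1900) = 6.31°
∠L(j210) = − (89.80° + 45.00° + 6.31°) = -141.10°

-141.1°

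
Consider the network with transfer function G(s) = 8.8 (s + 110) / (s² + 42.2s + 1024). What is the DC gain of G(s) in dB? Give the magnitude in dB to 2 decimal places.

-0.49 dB

G(0) = 8.8 × 110 / 1024 = 0.94531
20 log₁₀(0.94531) = -0.488 dB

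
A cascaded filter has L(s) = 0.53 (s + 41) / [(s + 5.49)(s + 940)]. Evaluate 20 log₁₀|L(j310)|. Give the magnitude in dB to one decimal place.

|j310 + 41| = √(310² + 41²) = 312.7
|j310 + 5.49| = √(310² + 5.49²) = 310
|j310 + 940| = √(310² + 940²) = 989.8
|L(j310)| = 0.53 × 312.7 / (310 × 989.8) = 0.00054004
20 log₁₀(0.00054004) = -65.35 dB

-65.4 dB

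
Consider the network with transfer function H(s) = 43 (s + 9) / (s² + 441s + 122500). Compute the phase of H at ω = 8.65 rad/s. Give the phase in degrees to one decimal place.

∠(j8.65 + 9) = arctan(8.65/9) = 43.86°
∠[(j8.65)² + 441(j8.65) + 122500] = ∠[1.2243e+05 + j3814.7] = 1.78°
∠H(j8.65) = 43.86° − 1.78° = 42.08°

42.1°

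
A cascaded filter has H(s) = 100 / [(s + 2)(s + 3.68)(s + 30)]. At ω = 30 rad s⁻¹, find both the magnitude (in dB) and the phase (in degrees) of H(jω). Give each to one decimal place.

|j30 + 2| = √(30² + 2²) = 30.07
|j30 + 3.68| = √(30² + 3.68²) = 30.22
|j30 + 30| = √(30² + 30²) = 42.43
|H(j30)| = 100 / (30.07 × 30.22 × 42.43) = 0.0025937
20 log₁₀(0.0025937) = -51.72 dB
∠(j30 + 2) = arctan(30/2) = 86.19°
∠(j30 + 3.68) = arctan(30/3.68) = 83.01°
∠(j30 + 30) = arctan(30/30) = 45.00°
∠H(j30) = − (86.19° + 83.01° + 45.00°) = -214.19°

|H| = -51.7 dB, ∠H = -214.2°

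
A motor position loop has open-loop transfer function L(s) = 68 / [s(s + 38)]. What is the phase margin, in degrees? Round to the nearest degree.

87°

Gain crossover: |L(jω)| = 1 at ω ≈ 1.79 rad/s.
∠L(j1.79) = −90° − arctan(1.79/38) ≈ -92.69°
PM = 180° + (-92.69°) = 87.31°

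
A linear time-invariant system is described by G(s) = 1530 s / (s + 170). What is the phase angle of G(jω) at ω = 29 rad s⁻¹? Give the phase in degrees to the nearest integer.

∠(j29) = 90.00°
∠(j29 + 170) = arctan(29/170) = 9.68°
∠G(j29) = 90.00° − 9.68° = 80.32°

80°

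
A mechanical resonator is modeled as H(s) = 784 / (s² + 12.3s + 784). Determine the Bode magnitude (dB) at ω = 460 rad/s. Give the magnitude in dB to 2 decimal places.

-48.59 dB

|(j460)² + 12.3(j460) + 784| = |-2.1082e+05 + j5658| = 2.109e+05
|H(j460)| = 784 / 2.109e+05 = 0.0037175
20 log₁₀(0.0037175) = -48.595 dB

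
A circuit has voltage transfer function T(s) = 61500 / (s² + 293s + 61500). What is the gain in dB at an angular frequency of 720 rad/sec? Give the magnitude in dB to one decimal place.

|(j720)² + 293(j720) + 61500| = |-4.569e+05 + j2.1096e+05| = 5.033e+05
|T(j720)| = 61500 / 5.033e+05 = 0.12221
20 log₁₀(0.12221) = -18.26 dB

-18.3 dB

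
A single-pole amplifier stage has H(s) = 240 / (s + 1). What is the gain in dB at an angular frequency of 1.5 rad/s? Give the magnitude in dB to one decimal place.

|j1.5 + 1| = √(1.5² + 1²) = 1.803
|H(j1.5)| = 240 / 1.803 = 133.13
20 log₁₀(133.13) = 42.49 dB

42.5 dB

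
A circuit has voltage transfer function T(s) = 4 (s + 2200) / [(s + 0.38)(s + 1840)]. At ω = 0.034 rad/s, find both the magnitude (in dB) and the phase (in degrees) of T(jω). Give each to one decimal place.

|T| = 22.0 dB, ∠T = -5.1°

|j0.034 + 2200| = √(0.034² + 2200²) = 2200
|j0.034 + 0.38| = √(0.034² + 0.38²) = 0.3815
|j0.034 + 1840| = √(0.034² + 1840²) = 1840
|T(j0.034)| = 4 × 2200 / (0.3815 × 1840) = 12.536
20 log₁₀(12.536) = 21.96 dB
∠(j0.034 + 2200) = arctan(0.034/2200) = 0.00°
∠(j0.034 + 0.38) = arctan(0.034/0.38) = 5.11°
∠(j0.034 + 1840) = arctan(0.034/1840) = 0.00°
∠T(j0.034) = 0.00° − (5.11° + 0.00°) = -5.11°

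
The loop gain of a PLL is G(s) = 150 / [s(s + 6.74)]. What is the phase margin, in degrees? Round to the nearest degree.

31 deg

Gain crossover: |G(jω)| = 1 at ω ≈ 11.4 rad/s.
∠G(j11.4) = −90° − arctan(11.4/6.74) ≈ -149.31°
PM = 180° + (-149.31°) = 30.69°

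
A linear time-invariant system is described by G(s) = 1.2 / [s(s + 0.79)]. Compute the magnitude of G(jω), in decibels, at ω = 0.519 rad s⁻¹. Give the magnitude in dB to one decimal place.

7.8 dB

|j0.519 + 0.79| = √(0.519² + 0.79²) = 0.9452
|j0.519| = 0.519
|G(j0.519)| = 1.2 / (0.9452 × 0.519) = 2.4461
20 log₁₀(2.4461) = 7.77 dB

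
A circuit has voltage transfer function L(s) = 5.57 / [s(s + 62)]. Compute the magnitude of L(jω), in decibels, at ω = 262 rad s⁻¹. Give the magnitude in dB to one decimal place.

|j262 + 62| = √(262² + 62²) = 269.2
|j262| = 262
|L(j262)| = 5.57 / (269.2 × 262) = 7.8962e-05
20 log₁₀(7.8962e-05) = -82.05 dB

-82.1 dB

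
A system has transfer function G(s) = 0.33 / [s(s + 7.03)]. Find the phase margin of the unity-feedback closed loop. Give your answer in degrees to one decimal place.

Gain crossover: |G(jω)| = 1 at ω ≈ 0.0469 rad/s.
∠G(j0.0469) = −90° − arctan(0.0469/7.03) ≈ -90.38°
PM = 180° + (-90.38°) = 89.62°

89.6°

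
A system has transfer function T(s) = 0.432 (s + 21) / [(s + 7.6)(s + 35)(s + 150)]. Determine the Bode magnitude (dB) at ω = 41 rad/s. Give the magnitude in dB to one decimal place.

-84.9 dB

|j41 + 21| = √(41² + 21²) = 46.07
|j41 + 7.6| = √(41² + 7.6²) = 41.7
|j41 + 35| = √(41² + 35²) = 53.91
|j41 + 150| = √(41² + 150²) = 155.5
|T(j41)| = 0.432 × 46.07 / (41.7 × 53.91 × 155.5) = 5.6931e-05
20 log₁₀(5.6931e-05) = -84.89 dB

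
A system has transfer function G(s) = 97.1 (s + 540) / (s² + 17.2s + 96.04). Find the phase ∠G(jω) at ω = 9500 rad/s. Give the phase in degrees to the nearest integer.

-93°

∠(j9500 + 540) = arctan(9500/540) = 86.75°
∠[(j9500)² + 17.2(j9500) + 96.04] = ∠[-9.025e+07 + j1.634e+05] = 179.90°
∠G(j9500) = 86.75° − 179.90° = -93.15°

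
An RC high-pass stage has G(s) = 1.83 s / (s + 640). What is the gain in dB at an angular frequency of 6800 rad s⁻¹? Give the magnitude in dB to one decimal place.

|j6800| = 6800
|j6800 + 640| = √(6800² + 640²) = 6830
|G(j6800)| = 1.83 × 6800 / 6830 = 1.8219
20 log₁₀(1.8219) = 5.21 dB

5.2 dB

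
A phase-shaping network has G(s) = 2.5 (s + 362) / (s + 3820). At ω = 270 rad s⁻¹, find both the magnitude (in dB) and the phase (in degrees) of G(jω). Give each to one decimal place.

|j270 + 362| = √(270² + 362²) = 451.6
|j270 + 3820| = √(270² + 3820²) = 3830
|G(j270)| = 2.5 × 451.6 / 3830 = 0.29482
20 log₁₀(0.29482) = -10.61 dB
∠(j270 + 362) = arctan(270/362) = 36.72°
∠(j270 + 3820) = arctan(270/3820) = 4.04°
∠G(j270) = 36.72° − 4.04° = 32.67°

|G| = -10.6 dB, ∠G = 32.7°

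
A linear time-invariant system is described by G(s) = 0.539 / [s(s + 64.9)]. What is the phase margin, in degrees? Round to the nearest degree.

Gain crossover: |G(jω)| = 1 at ω ≈ 0.00831 rad/s.
∠G(j0.00831) = −90° − arctan(0.00831/64.9) ≈ -90.01°
PM = 180° + (-90.01°) = 89.99°

90°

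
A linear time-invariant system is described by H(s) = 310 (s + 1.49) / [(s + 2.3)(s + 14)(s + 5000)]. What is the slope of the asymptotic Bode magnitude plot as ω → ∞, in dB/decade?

-40 dB/decade

With 1 zero and 3 poles, the high-frequency asymptotic slope is 20 × (1 − 3) = -40 dB/decade.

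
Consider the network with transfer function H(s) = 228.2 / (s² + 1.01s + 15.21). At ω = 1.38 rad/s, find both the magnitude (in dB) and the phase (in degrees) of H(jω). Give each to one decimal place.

|H| = 24.6 dB, ∠H = -6.0°

|(j1.38)² + 1.01(j1.38) + 15.21| = |13.306 + j1.3938| = 13.38
|H(j1.38)| = 228.2 / 13.38 = 17.057
20 log₁₀(17.057) = 24.64 dB
∠[(j1.38)² + 1.01(j1.38) + 15.21] = ∠[13.306 + j1.3938] = 5.98°
∠H(j1.38) = −5.98° = -5.98°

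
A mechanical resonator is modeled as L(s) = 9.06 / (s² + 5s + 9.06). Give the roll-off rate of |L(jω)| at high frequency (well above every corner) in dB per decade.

-40 dB/decade

With 0 zeros and 2 poles, the high-frequency asymptotic slope is 20 × (0 − 2) = -40 dB/decade.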